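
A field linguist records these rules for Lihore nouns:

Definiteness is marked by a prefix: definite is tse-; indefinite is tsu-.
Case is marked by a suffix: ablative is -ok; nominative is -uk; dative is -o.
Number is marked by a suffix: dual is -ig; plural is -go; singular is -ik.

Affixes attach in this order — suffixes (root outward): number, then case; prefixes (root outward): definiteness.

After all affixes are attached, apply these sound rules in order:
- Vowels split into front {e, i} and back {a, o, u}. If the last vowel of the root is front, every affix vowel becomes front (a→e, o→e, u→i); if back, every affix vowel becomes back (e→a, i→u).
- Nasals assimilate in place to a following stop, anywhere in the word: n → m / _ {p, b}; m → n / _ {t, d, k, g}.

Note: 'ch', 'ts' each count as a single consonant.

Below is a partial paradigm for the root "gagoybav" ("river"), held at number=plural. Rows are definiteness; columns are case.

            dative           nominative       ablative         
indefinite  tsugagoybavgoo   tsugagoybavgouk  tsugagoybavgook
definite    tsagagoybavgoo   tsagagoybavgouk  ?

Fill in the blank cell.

tsagagoybavgook

Attach definiteness definite tse- → tsegagoybav.
Attach number plural -go → tsegagoybavgo.
Attach case ablative -ok → tsegagoybavgook.
Apply vowel harmony: tsegagoybavgook → tsagagoybavgook.
Nasal assimilation: no change.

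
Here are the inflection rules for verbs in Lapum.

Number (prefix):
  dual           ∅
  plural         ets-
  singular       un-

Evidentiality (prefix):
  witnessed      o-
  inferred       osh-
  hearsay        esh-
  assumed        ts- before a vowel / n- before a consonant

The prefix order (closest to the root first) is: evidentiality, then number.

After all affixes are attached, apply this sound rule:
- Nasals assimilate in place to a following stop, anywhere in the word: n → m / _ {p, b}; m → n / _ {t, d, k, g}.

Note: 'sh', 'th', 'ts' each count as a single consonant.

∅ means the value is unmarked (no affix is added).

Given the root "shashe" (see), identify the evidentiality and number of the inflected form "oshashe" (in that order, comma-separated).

Segment: o-shashe.
evidentiality: o- → witnessed.
number: ∅ → dual.

witnessed, dual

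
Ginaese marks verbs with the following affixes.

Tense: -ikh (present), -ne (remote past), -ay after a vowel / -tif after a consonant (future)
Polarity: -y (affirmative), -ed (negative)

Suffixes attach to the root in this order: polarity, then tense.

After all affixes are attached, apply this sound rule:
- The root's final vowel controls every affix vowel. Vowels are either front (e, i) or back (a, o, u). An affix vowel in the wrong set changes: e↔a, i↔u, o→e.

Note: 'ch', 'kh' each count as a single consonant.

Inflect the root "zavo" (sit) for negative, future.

zavoadtuf

Attach polarity negative -ed → zavoed.
Attach tense future -tif (after consonant 'd') → zavoedtif.
Apply vowel harmony: zavoedtif → zavoadtuf.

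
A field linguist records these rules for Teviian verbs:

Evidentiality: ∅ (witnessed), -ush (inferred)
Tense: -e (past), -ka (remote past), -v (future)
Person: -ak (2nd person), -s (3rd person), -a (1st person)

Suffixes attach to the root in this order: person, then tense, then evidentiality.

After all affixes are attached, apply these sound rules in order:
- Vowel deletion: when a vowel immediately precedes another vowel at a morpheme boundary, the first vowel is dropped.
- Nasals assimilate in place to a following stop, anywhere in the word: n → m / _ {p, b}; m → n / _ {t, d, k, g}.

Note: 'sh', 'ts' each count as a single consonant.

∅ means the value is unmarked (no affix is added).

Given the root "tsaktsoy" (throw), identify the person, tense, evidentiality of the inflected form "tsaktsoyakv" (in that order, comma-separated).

2nd person, future, witnessed

Segment: tsaktsoy-ak-v.
person: -ak → 2nd person.
tense: -v → future.
evidentiality: ∅ → witnessed.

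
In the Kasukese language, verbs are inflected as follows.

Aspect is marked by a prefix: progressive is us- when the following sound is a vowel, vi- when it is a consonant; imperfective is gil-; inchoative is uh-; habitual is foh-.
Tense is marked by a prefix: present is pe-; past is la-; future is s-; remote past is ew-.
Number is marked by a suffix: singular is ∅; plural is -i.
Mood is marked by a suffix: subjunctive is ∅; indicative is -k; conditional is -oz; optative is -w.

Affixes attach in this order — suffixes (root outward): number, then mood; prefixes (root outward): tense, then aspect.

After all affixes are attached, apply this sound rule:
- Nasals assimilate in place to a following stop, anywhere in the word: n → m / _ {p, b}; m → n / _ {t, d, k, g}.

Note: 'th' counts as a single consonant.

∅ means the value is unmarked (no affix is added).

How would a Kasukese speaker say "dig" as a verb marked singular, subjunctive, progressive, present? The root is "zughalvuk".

vipezughalvuk

number = singular: zero marking, form stays zughalvuk.
mood = subjunctive: zero marking, form stays zughalvuk.
Attach tense present pe- → pezughalvuk.
Attach aspect progressive vi- (before consonant 'p') → vipezughalvuk.
Nasal assimilation: no change.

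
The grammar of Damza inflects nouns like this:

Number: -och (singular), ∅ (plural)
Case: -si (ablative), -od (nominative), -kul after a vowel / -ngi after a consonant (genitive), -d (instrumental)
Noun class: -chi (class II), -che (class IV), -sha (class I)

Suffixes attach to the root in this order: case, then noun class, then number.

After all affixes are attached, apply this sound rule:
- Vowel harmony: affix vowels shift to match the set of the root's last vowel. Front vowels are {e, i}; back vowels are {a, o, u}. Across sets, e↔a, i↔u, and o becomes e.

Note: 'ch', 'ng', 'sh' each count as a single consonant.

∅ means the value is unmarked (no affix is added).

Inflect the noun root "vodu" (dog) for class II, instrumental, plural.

vodudchu

Attach case instrumental -d → vodud.
Attach noun class class II -chi → vodudchi.
number = plural: zero marking, form stays vodudchi.
Apply vowel harmony: vodudchi → vodudchu.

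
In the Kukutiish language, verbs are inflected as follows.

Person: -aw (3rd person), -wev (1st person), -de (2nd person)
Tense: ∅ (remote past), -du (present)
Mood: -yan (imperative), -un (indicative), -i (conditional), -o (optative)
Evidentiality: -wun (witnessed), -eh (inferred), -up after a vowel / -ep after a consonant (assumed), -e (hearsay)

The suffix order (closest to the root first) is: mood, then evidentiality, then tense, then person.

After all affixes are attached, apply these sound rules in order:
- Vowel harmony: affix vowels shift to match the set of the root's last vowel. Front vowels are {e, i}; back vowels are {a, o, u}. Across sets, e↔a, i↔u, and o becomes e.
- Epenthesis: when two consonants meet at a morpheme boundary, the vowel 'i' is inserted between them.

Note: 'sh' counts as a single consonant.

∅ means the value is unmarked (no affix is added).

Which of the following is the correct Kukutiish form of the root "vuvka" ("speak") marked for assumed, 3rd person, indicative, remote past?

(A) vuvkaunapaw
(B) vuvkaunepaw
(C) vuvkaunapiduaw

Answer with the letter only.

Attach mood indicative -un → vuvkaun.
Attach evidentiality assumed -ep (after consonant 'n') → vuvkaunep.
tense = remote past: zero marking, form stays vuvkaunep.
Attach person 3rd person -aw → vuvkaunepaw.
Apply vowel harmony: vuvkaunepaw → vuvkaunapaw.
Epenthesis: no change.
So the correct form is vuvkaunapaw, option (A).
(C) vuvkaunapiduaw is wrong: it uses present instead of remote past for tense.
(B) vuvkaunepaw is wrong: it fails to apply the sound rule(s).

A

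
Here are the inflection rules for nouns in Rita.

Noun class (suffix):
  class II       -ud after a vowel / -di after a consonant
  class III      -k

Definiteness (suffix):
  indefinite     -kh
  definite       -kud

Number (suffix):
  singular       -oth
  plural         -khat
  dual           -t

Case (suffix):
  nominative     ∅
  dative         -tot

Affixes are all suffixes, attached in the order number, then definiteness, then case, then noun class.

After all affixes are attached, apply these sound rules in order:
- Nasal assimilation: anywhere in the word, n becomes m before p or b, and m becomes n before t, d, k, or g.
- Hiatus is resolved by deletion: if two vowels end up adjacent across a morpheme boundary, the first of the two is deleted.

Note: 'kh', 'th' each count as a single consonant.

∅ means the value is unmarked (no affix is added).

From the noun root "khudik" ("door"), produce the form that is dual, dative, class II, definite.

khudiktkudtotdi

Attach number dual -t → khudikt.
Attach definiteness definite -kud → khudiktkud.
Attach case dative -tot → khudiktkudtot.
Attach noun class class II -di (after consonant 't') → khudiktkudtotdi.
Nasal assimilation: no change.
Vowel deletion: no change.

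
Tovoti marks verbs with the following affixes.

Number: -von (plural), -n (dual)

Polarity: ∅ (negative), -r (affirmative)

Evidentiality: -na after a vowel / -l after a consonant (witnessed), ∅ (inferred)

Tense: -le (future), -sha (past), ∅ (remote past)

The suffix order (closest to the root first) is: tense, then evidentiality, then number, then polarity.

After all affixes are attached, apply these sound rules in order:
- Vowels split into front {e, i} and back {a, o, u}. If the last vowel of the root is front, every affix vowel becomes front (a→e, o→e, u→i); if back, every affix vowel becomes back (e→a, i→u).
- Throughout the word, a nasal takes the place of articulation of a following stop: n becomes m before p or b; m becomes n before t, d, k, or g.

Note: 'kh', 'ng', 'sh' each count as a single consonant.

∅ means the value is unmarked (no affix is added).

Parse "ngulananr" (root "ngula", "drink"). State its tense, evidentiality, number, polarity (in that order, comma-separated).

Segment: ngula-na-n-r.
tense: ∅ → remote past.
evidentiality: -na/l → witnessed.
number: -n → dual.
polarity: -r → affirmative.

remote past, witnessed, dual, affirmative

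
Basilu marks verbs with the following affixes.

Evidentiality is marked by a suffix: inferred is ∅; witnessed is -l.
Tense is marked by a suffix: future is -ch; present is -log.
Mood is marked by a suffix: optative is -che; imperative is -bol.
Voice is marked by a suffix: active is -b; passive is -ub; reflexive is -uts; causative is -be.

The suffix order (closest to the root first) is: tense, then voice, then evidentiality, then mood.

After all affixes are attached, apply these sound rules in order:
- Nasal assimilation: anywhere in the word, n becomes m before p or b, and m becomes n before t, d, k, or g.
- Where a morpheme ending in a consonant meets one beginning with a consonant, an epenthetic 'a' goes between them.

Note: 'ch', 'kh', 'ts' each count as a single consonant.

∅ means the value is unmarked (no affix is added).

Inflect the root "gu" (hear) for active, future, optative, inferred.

Attach tense future -ch → guch.
Attach voice active -b → guchb.
evidentiality = inferred: zero marking, form stays guchb.
Attach mood optative -che → guchbche.
Nasal assimilation: no change.
Apply epenthesis: guchbche → guchabache.

guchabache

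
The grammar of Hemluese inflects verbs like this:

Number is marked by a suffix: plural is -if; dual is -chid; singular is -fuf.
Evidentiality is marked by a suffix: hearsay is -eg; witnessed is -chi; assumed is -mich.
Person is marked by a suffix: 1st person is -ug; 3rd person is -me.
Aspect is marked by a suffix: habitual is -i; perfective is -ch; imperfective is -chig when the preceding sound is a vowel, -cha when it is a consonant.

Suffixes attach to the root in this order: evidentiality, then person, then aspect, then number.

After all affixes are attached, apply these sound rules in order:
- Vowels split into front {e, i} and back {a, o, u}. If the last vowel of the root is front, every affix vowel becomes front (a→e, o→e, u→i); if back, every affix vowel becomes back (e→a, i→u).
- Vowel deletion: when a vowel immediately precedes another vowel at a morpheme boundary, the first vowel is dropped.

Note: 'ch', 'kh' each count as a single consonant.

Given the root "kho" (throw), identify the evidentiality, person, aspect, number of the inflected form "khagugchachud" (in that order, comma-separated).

Segment: kho-eg-ug-cha-chid.
evidentiality: -eg → hearsay.
person: -ug → 1st person.
aspect: -chig/cha → imperfective.
number: -chid → dual.

hearsay, 1st person, imperfective, dual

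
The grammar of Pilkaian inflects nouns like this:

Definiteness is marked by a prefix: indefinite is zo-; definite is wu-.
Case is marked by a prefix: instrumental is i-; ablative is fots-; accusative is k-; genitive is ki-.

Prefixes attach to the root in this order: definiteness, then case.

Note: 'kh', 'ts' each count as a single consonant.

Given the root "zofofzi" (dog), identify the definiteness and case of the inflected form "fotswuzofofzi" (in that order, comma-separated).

definite, ablative

Segment: fots-wu-zofofzi.
definiteness: wu- → definite.
case: fots- → ablative.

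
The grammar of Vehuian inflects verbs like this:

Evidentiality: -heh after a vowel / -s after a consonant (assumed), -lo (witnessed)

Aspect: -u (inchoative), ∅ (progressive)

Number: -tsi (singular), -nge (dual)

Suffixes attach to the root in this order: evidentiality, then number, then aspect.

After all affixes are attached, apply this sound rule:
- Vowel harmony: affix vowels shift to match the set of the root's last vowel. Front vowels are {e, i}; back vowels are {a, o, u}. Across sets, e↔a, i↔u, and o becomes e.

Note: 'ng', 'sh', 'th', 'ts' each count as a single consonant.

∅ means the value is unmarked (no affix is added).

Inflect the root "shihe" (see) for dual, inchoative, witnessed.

shihelengei

Attach evidentiality witnessed -lo → shihelo.
Attach number dual -nge → shihelonge.
Attach aspect inchoative -u → shihelongeu.
Apply vowel harmony: shihelongeu → shihelengei.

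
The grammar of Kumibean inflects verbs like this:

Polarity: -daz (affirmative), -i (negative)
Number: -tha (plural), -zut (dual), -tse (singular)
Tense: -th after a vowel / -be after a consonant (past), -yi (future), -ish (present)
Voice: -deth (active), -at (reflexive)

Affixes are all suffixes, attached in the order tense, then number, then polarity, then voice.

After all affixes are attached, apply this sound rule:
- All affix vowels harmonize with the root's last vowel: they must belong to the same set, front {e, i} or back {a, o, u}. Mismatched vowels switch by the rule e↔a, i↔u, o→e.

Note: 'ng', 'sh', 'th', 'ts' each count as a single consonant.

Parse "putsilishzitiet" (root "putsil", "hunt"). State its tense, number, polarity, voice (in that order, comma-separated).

Segment: putsil-ish-zut-i-at.
tense: -ish → present.
number: -zut → dual.
polarity: -i → negative.
voice: -at → reflexive.

present, dual, negative, reflexive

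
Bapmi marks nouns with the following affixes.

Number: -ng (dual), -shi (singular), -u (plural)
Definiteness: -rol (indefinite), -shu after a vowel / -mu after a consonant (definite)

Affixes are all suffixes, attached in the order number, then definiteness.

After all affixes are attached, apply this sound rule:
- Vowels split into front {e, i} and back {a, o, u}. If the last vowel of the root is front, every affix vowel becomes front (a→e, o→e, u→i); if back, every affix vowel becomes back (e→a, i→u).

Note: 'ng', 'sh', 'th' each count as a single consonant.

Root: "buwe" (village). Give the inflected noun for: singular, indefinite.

buweshirel

Attach number singular -shi → buweshi.
Attach definiteness indefinite -rol → buweshirol.
Apply vowel harmony: buweshirol → buweshirel.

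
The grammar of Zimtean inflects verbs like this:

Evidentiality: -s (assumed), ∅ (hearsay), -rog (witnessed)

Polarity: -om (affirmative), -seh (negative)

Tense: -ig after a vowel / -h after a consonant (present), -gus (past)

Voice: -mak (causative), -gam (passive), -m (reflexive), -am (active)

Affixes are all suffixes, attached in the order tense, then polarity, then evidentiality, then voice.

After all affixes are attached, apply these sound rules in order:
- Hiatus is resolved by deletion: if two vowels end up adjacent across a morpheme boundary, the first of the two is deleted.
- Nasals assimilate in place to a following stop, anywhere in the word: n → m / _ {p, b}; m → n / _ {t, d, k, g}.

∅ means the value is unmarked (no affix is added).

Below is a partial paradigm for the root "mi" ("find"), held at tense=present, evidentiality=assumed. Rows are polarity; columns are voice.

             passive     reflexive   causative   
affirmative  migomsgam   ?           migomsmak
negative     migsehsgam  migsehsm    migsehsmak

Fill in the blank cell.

Attach tense present -ig (after vowel 'i') → miig.
Attach polarity affirmative -om → miigom.
Attach evidentiality assumed -s → miigoms.
Attach voice reflexive -m → miigomsm.
Apply vowel deletion: miigomsm → migomsm.
Nasal assimilation: no change.

migomsm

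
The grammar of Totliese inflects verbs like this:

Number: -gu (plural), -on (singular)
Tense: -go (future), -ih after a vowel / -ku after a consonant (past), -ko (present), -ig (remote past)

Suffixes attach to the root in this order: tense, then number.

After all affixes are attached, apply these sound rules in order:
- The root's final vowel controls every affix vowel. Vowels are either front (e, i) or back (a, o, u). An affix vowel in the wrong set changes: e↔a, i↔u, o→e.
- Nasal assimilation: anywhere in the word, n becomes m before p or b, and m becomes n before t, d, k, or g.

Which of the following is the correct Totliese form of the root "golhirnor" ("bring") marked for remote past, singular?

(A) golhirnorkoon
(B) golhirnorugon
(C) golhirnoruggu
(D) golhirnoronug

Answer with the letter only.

B

Attach tense remote past -ig → golhirnorig.
Attach number singular -on → golhirnorigon.
Apply vowel harmony: golhirnorigon → golhirnorugon.
Nasal assimilation: no change.
So the correct form is golhirnorugon, option (B).
(A) golhirnorkoon is wrong: it uses present instead of remote past for tense.
(C) golhirnoruggu is wrong: it uses plural instead of singular for number.
(D) golhirnoronug is wrong: it has the affixes in the wrong order.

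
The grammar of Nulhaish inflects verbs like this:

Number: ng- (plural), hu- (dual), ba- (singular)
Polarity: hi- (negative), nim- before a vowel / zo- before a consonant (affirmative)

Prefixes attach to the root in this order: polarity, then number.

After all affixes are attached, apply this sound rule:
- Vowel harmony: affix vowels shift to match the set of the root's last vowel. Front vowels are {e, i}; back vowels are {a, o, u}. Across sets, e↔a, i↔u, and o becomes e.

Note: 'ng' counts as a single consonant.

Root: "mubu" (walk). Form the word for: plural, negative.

nghumubu

Attach polarity negative hi- → himubu.
Attach number plural ng- → nghimubu.
Apply vowel harmony: nghimubu → nghumubu.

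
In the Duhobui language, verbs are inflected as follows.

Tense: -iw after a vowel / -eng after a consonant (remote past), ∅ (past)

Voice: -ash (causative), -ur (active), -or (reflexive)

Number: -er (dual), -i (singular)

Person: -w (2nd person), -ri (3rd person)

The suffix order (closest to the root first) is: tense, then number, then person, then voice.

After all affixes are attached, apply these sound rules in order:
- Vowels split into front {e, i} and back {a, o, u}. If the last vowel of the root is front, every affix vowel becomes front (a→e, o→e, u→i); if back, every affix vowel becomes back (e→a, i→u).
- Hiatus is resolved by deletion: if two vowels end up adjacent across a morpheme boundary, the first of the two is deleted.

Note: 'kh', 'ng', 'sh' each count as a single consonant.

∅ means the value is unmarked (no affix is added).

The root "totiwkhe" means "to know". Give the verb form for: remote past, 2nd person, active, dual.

totiwkhiwerwir

Attach tense remote past -iw (after vowel 'e') → totiwkheiw.
Attach number dual -er → totiwkheiwer.
Attach person 2nd person -w → totiwkheiwerw.
Attach voice active -ur → totiwkheiwerwur.
Apply vowel harmony: totiwkheiwerwur → totiwkheiwerwir.
Apply vowel deletion: totiwkheiwerwir → totiwkhiwerwir.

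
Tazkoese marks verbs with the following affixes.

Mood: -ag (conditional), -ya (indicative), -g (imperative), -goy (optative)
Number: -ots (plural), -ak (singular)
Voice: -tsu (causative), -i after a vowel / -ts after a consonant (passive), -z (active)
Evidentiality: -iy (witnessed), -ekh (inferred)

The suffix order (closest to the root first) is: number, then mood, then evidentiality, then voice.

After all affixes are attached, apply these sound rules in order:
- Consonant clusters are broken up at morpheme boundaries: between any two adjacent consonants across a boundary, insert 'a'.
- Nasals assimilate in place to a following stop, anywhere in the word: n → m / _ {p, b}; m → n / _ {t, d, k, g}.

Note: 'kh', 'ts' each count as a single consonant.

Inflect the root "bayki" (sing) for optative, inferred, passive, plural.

Attach number plural -ots → baykiots.
Attach mood optative -goy → baykiotsgoy.
Attach evidentiality inferred -ekh → baykiotsgoyekh.
Attach voice passive -ts (after consonant 'kh') → baykiotsgoyekhts.
Apply epenthesis: baykiotsgoyekhts → baykiotsagoyekhats.
Nasal assimilation: no change.

baykiotsagoyekhats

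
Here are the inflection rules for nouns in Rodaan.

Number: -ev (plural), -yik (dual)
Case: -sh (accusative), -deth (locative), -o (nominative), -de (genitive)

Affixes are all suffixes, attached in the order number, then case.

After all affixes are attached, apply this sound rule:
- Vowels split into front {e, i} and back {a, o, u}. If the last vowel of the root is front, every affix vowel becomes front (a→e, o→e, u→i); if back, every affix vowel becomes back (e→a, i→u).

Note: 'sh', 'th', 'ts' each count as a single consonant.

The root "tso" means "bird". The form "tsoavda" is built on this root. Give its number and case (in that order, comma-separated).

Segment: tso-ev-de.
number: -ev → plural.
case: -de → genitive.

plural, genitive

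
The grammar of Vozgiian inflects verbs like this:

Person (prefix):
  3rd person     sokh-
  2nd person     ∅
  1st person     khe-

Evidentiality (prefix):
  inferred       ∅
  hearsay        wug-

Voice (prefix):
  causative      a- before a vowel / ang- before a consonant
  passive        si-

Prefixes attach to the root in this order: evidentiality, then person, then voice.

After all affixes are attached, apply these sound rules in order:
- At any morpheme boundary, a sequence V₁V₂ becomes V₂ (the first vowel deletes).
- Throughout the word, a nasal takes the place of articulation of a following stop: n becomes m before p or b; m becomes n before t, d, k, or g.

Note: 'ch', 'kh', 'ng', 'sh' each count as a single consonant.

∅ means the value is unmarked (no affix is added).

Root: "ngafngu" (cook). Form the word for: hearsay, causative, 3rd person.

angsokhwugngafngu

Attach evidentiality hearsay wug- → wugngafngu.
Attach person 3rd person sokh- → sokhwugngafngu.
Attach voice causative ang- (before consonant 's') → angsokhwugngafngu.
Vowel deletion: no change.
Nasal assimilation: no change.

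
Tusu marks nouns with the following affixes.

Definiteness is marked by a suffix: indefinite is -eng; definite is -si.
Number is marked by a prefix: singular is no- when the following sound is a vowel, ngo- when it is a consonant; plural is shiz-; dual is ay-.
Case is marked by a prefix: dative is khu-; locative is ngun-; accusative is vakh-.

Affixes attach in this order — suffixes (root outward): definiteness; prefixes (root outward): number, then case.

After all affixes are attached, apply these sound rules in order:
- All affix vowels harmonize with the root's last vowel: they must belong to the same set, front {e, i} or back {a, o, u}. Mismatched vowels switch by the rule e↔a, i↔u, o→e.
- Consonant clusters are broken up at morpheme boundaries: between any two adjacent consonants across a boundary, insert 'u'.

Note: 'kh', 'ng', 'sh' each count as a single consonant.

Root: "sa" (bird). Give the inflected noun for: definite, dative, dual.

khuayusasu

Attach definiteness definite -si → sasi.
Attach number dual ay- → aysasi.
Attach case dative khu- → khuaysasi.
Apply vowel harmony: khuaysasi → khuaysasu.
Apply epenthesis: khuaysasu → khuayusasu.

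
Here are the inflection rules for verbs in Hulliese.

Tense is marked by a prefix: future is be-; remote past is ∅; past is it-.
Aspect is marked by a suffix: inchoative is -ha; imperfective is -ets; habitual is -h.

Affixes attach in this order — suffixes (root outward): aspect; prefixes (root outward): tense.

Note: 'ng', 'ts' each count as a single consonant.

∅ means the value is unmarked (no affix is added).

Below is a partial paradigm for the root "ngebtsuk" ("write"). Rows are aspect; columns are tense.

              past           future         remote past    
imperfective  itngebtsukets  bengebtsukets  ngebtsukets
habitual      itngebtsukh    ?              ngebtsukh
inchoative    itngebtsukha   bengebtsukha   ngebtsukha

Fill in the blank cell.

Attach aspect habitual -h → ngebtsukh.
Attach tense future be- → bengebtsukh.

bengebtsukh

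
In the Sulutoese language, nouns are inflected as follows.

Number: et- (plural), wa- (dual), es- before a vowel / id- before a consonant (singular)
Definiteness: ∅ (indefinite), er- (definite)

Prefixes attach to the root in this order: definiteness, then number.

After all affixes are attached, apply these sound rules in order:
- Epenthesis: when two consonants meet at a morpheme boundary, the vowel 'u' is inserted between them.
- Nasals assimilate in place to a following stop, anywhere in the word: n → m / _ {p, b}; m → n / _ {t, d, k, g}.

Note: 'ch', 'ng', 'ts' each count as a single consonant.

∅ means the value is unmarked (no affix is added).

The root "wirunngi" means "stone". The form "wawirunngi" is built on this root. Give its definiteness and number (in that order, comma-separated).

Segment: wa-wirunngi.
definiteness: ∅ → indefinite.
number: wa- → dual.

indefinite, dual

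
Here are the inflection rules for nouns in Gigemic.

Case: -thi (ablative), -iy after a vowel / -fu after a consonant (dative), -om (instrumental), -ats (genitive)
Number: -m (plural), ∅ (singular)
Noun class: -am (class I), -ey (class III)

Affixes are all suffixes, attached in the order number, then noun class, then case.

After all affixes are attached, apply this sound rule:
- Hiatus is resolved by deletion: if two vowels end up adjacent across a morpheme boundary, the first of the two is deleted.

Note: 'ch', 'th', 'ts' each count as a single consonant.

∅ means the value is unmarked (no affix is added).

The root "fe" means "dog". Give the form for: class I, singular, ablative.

number = singular: zero marking, form stays fe.
Attach noun class class I -am → feam.
Attach case ablative -thi → feamthi.
Apply vowel deletion: feamthi → famthi.

famthi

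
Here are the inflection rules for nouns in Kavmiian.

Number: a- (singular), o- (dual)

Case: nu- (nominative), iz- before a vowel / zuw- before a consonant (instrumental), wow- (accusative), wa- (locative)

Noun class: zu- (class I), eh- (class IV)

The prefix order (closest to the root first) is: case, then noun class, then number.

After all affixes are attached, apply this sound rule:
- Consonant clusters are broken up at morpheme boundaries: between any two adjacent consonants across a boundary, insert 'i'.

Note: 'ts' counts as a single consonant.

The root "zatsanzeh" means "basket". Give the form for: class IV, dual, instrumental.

oehizuwizatsanzeh

Attach case instrumental zuw- (before consonant 'z') → zuwzatsanzeh.
Attach noun class class IV eh- → ehzuwzatsanzeh.
Attach number dual o- → oehzuwzatsanzeh.
Apply epenthesis: oehzuwzatsanzeh → oehizuwizatsanzeh.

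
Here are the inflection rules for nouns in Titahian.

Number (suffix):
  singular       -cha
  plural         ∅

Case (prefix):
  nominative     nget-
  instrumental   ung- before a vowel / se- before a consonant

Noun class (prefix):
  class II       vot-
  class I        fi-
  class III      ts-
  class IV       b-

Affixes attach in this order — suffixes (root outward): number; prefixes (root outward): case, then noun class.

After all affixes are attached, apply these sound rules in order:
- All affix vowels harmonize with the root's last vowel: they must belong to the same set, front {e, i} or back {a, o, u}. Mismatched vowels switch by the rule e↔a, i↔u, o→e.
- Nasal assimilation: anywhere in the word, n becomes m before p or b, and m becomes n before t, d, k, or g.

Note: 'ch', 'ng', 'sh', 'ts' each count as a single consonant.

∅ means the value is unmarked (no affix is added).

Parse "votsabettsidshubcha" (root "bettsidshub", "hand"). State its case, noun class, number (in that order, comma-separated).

Segment: vot-se-bettsidshub-cha.
case: ung/se- → instrumental.
noun class: vot- → class II.
number: -cha → singular.

instrumental, class II, singular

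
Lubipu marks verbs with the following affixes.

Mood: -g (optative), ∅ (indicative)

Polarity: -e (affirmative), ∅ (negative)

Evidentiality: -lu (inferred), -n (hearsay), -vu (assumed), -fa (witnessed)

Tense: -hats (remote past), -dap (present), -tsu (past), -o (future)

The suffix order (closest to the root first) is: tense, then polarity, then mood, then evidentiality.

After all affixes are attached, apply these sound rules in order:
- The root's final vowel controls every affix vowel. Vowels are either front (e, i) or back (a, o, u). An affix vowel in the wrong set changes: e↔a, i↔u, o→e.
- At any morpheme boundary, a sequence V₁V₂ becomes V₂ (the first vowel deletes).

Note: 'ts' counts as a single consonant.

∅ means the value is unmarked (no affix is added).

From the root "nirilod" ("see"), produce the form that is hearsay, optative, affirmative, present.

niriloddapagn

Attach tense present -dap → niriloddap.
Attach polarity affirmative -e → niriloddape.
Attach mood optative -g → niriloddapeg.
Attach evidentiality hearsay -n → niriloddapegn.
Apply vowel harmony: niriloddapegn → niriloddapagn.
Vowel deletion: no change.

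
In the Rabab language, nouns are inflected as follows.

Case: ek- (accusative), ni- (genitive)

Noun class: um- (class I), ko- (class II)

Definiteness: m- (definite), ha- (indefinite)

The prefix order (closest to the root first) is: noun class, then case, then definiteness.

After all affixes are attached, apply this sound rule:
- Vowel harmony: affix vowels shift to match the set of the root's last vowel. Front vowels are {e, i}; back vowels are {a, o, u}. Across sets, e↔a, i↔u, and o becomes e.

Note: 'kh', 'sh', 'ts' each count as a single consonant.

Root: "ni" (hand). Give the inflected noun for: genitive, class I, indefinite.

heniimni

Attach noun class class I um- → umni.
Attach case genitive ni- → niumni.
Attach definiteness indefinite ha- → haniumni.
Apply vowel harmony: haniumni → heniimni.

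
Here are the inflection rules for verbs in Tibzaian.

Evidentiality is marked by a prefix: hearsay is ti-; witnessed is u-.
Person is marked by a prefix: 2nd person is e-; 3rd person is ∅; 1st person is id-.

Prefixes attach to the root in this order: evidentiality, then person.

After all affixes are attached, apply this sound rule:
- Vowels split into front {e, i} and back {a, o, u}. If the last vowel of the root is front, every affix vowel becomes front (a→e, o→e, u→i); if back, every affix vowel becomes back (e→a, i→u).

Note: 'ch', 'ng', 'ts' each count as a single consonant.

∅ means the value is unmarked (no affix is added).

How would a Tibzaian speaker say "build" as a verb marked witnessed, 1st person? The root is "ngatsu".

udungatsu

Attach evidentiality witnessed u- → ungatsu.
Attach person 1st person id- → idungatsu.
Apply vowel harmony: idungatsu → udungatsu.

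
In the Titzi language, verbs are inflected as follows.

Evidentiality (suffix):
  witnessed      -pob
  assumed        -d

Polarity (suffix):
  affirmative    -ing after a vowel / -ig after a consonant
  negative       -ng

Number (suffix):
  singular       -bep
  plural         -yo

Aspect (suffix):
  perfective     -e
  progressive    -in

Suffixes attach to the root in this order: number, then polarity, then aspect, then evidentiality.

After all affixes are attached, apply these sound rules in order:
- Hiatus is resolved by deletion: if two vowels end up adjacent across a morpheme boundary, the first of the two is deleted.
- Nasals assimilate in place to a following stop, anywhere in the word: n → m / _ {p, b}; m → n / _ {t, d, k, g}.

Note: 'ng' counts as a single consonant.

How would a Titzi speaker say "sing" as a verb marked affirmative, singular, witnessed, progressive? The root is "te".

Attach number singular -bep → tebep.
Attach polarity affirmative -ig (after consonant 'p') → tebepig.
Attach aspect progressive -in → tebepigin.
Attach evidentiality witnessed -pob → tebepiginpob.
Vowel deletion: no change.
Apply nasal assimilation: tebepiginpob → tebepigimpob.

tebepigimpob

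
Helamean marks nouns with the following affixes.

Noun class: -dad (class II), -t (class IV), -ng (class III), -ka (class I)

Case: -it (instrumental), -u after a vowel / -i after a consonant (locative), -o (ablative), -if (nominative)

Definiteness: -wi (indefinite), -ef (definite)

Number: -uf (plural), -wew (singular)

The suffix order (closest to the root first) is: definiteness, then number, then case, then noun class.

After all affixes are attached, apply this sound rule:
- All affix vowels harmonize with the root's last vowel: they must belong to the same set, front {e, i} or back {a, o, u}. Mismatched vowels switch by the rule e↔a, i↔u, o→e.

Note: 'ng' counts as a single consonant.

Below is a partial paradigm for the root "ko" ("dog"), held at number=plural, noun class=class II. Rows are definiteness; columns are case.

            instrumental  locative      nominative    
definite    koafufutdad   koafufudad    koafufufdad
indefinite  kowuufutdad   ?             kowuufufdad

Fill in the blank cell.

Attach definiteness indefinite -wi → kowi.
Attach number plural -uf → kowiuf.
Attach case locative -i (after consonant 'f') → kowiufi.
Attach noun class class II -dad → kowiufidad.
Apply vowel harmony: kowiufidad → kowuufudad.

kowuufudad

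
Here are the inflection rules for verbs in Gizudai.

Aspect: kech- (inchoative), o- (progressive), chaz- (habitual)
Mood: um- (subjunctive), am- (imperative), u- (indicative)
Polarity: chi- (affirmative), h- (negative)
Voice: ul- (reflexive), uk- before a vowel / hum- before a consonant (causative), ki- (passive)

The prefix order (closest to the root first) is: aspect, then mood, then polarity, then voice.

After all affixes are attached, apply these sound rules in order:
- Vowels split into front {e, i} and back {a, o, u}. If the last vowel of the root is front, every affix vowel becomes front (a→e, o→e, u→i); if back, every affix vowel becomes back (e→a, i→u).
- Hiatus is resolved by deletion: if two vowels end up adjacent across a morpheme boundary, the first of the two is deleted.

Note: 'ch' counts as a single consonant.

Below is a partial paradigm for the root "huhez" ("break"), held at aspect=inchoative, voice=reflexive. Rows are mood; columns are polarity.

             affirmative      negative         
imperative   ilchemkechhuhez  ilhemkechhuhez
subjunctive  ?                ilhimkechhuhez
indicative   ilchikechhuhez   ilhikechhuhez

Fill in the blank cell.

Attach aspect inchoative kech- → kechhuhez.
Attach mood subjunctive um- → umkechhuhez.
Attach polarity affirmative chi- → chiumkechhuhez.
Attach voice reflexive ul- → ulchiumkechhuhez.
Apply vowel harmony: ulchiumkechhuhez → ilchiimkechhuhez.
Apply vowel deletion: ilchiimkechhuhez → ilchimkechhuhez.

ilchimkechhuhez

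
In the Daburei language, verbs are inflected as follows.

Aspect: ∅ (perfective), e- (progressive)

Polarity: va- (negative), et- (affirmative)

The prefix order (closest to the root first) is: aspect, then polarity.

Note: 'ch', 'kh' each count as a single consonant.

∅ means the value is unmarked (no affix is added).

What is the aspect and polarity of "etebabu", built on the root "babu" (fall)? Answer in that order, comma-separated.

Segment: et-e-babu.
aspect: e- → progressive.
polarity: et- → affirmative.

progressive, affirmative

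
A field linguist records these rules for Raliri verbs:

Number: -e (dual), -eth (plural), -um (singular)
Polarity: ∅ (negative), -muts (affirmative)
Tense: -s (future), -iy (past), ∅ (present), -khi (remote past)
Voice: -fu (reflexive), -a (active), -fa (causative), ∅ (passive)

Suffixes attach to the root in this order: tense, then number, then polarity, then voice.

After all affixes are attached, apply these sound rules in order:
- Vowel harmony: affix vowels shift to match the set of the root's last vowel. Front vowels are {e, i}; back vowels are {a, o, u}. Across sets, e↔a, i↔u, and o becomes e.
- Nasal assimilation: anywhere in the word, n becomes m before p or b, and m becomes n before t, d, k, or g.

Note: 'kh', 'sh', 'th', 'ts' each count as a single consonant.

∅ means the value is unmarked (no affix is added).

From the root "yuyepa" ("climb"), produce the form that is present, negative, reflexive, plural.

tense = present: zero marking, form stays yuyepa.
Attach number plural -eth → yuyepaeth.
polarity = negative: zero marking, form stays yuyepaeth.
Attach voice reflexive -fu → yuyepaethfu.
Apply vowel harmony: yuyepaethfu → yuyepaathfu.
Nasal assimilation: no change.

yuyepaathfu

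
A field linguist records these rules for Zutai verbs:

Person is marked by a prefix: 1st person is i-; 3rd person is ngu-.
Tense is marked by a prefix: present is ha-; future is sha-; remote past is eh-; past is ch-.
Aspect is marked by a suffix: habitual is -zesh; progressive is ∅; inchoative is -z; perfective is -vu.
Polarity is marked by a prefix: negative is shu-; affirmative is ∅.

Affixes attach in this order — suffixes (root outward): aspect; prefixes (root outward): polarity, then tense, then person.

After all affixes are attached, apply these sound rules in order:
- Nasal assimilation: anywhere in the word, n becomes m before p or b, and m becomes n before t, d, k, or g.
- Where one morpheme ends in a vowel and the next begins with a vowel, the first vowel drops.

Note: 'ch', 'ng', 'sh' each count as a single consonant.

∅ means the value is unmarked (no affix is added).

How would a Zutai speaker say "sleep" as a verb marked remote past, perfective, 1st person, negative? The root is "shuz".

Attach polarity negative shu- → shushuz.
Attach tense remote past eh- → ehshushuz.
Attach person 1st person i- → iehshushuz.
Attach aspect perfective -vu → iehshushuzvu.
Nasal assimilation: no change.
Apply vowel deletion: iehshushuzvu → ehshushuzvu.

ehshushuzvu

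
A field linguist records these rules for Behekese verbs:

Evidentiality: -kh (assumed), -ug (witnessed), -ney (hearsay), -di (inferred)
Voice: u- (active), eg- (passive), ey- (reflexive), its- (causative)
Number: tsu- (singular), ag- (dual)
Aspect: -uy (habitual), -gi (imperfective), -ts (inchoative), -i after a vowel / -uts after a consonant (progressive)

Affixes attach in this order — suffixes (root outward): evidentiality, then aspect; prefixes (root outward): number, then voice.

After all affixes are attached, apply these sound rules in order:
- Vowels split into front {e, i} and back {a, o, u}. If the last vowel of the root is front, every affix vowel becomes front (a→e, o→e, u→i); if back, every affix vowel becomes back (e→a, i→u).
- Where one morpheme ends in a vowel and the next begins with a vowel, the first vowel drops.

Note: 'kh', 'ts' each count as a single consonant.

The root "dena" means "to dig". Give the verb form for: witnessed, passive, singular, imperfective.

agtsudenuggu

Attach evidentiality witnessed -ug → denaug.
Attach number singular tsu- → tsudenaug.
Attach voice passive eg- → egtsudenaug.
Attach aspect imperfective -gi → egtsudenauggi.
Apply vowel harmony: egtsudenauggi → agtsudenauggu.
Apply vowel deletion: agtsudenauggu → agtsudenuggu.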